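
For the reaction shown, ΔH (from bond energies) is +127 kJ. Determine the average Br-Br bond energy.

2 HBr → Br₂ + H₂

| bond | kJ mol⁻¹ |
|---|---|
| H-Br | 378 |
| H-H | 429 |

D(Br-Br) ≈ 200 kJ/mol

Let D be the Br-Br bond energy.
Σ(broken) = 2×378 = 756
Σ(formed) = 1×D + 1×429 = 429 + D
ΔH = Σ(broken) − Σ(formed) = (756) − (429 + D) = +327 − D
Setting this equal to +127 kJ gives D = 200 kJ/mol.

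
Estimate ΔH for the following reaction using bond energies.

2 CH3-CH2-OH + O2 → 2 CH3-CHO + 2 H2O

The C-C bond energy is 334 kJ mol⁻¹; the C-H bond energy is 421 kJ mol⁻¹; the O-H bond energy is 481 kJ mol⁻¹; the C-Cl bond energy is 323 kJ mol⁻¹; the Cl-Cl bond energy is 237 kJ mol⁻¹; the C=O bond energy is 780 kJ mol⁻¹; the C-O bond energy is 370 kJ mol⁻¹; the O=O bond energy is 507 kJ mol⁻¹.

Bonds broken (reactants):
  C-C: 2 × 334 = 668
  C-H: 10 × 421 = 4210
  C-O: 2 × 370 = 740
  O-H: 2 × 481 = 962
  O=O: 1 × 507 = 507
  Σ(broken) = 7087 kJ
Bonds formed (products):
  C-C: 2 × 334 = 668
  C-H: 8 × 421 = 3368
  C=O: 2 × 780 = 1560
  O-H: 4 × 481 = 1924
  Σ(formed) = 7520 kJ
ΔH = Σ(broken) − Σ(formed) = 7087 − 7520 = −433 kJ

ΔH ≈ −433 kJ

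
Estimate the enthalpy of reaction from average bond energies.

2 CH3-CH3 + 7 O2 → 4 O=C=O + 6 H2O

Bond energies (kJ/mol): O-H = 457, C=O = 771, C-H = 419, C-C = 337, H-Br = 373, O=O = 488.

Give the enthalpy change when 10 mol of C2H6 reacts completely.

ΔH = −12670 kJ

Bonds broken (reactants):
  C-C: 2 × 337 = 674
  C-H: 12 × 419 = 5028
  O=O: 7 × 488 = 3416
  Σ(broken) = 9118 kJ
Bonds formed (products):
  C=O: 8 × 771 = 6168
  O-H: 12 × 457 = 5484
  Σ(formed) = 11652 kJ
ΔH = Σ(broken) − Σ(formed) = 9118 − 11652 = −2534 kJ
For 5× the reaction as written: 5 × (−2534) = −12670 kJ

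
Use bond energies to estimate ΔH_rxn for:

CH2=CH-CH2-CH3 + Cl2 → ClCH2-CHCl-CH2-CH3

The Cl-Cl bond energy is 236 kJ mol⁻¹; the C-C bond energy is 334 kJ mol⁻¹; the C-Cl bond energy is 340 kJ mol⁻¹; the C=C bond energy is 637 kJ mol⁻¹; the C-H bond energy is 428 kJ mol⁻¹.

Bonds broken (reactants):
  C-C: 2 × 334 = 668
  C-H: 8 × 428 = 3424
  C=C: 1 × 637 = 637
  Cl-Cl: 1 × 236 = 236
  Σ(broken) = 4965 kJ
Bonds formed (products):
  C-C: 3 × 334 = 1002
  C-Cl: 2 × 340 = 680
  C-H: 8 × 428 = 3424
  Σ(formed) = 5106 kJ
ΔH = Σ(broken) − Σ(formed) = 4965 − 5106 = −141 kJ

ΔH ≈ −141 kJ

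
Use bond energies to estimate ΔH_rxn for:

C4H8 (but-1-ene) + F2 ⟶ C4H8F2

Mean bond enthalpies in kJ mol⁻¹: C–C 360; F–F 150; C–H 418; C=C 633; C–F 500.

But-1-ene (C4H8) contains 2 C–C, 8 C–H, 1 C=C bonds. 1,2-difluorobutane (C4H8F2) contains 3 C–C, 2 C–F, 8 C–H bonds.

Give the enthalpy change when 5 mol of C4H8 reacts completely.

Bonds broken (reactants):
  C–C: 2 × 360 = 720
  C–H: 8 × 418 = 3344
  C=C: 1 × 633 = 633
  F–F: 1 × 150 = 150
  Σ(broken) = 4847 kJ
Bonds formed (products):
  C–C: 3 × 360 = 1080
  C–F: 2 × 500 = 1000
  C–H: 8 × 418 = 3344
  Σ(formed) = 5424 kJ
ΔH = Σ(broken) − Σ(formed) = 4847 − 5424 = −577 kJ
For 5× the reaction as written: 5 × (−577) = −2885 kJ

ΔH = −2885 kJ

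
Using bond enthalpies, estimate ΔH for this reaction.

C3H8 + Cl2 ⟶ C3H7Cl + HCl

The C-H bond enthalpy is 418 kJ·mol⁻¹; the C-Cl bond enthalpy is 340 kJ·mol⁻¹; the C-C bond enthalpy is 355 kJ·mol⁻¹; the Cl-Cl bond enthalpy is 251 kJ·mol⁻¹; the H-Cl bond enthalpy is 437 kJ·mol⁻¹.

Bonds broken (reactants):
  C-C: 2 × 355 = 710
  C-H: 8 × 418 = 3344
  Cl-Cl: 1 × 251 = 251
  Σ(broken) = 4305 kJ
Bonds formed (products):
  C-C: 2 × 355 = 710
  C-Cl: 1 × 340 = 340
  C-H: 7 × 418 = 2926
  H-Cl: 1 × 437 = 437
  Σ(formed) = 4413 kJ
ΔH = Σ(broken) − Σ(formed) = 4305 − 4413 = −108 kJ

ΔH ≈ −108 kJ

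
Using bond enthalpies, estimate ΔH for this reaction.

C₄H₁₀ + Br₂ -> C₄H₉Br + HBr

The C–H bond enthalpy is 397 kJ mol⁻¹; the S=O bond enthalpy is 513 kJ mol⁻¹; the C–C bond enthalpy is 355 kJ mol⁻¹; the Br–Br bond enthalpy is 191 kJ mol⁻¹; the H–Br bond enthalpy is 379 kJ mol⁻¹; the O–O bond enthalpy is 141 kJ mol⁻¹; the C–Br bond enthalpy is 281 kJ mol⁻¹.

ΔH ≈ −72 kJ

Bonds broken (reactants):
  Br–Br: 1 × 191 = 191
  C–C: 3 × 355 = 1065
  C–H: 10 × 397 = 3970
  Σ(broken) = 5226 kJ
Bonds formed (products):
  C–Br: 1 × 281 = 281
  C–C: 3 × 355 = 1065
  C–H: 9 × 397 = 3573
  H–Br: 1 × 379 = 379
  Σ(formed) = 5298 kJ
ΔH = Σ(broken) − Σ(formed) = 5226 − 5298 = −72 kJ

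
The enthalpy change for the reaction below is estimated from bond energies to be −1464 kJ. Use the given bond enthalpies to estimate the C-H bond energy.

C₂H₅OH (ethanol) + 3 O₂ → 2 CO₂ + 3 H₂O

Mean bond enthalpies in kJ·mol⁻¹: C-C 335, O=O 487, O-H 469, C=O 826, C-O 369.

D(C-H) ≈ 404 kJ/mol

Let D be the C-H bond energy.
Σ(broken) = 1×335 + 5×D + 1×369 + 1×469 + 3×487 = 2634 + 5D
Σ(formed) = 4×826 + 6×469 = 6118
ΔH = Σ(broken) − Σ(formed) = (2634 + 5D) − (6118) = −3484 + 5D
Setting this equal to −1464 kJ gives 5D = 2020, so D = 404 kJ/mol.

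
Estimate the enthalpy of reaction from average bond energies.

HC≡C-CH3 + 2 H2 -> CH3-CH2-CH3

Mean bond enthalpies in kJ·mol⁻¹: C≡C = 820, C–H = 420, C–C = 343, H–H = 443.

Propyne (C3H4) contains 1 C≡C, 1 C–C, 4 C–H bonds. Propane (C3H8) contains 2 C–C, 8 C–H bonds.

ΔH ≈ −317 kJ

Bonds broken (reactants):
  C≡C: 1 × 820 = 820
  C–C: 1 × 343 = 343
  C–H: 4 × 420 = 1680
  H–H: 2 × 443 = 886
  Σ(broken) = 3729 kJ
Bonds formed (products):
  C–C: 2 × 343 = 686
  C–H: 8 × 420 = 3360
  Σ(formed) = 4046 kJ
ΔH = Σ(broken) − Σ(formed) = 3729 − 4046 = −317 kJ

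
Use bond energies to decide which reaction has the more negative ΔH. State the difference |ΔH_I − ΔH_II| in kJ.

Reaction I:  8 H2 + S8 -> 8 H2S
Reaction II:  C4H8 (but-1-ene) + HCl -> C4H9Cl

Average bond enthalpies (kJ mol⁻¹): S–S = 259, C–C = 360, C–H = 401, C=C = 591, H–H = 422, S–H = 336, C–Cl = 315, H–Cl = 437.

Reaction I:
  Bonds broken (reactants):
    H–H: 8 × 422 = 3376
    S–S: 8 × 259 = 2072
    Σ(broken) = 5448 kJ
  Bonds formed (products):
    S–H: 16 × 336 = 5376
    Σ(formed) = 5376 kJ
  ΔH_I = 5448 − 5376 = +72 kJ
Reaction II:
  Bonds broken (reactants):
    C–C: 2 × 360 = 720
    C–H: 8 × 401 = 3208
    C=C: 1 × 591 = 591
    H–Cl: 1 × 437 = 437
    Σ(broken) = 4956 kJ
  Bonds formed (products):
    C–C: 3 × 360 = 1080
    C–Cl: 1 × 315 = 315
    C–H: 9 × 401 = 3609
    Σ(formed) = 5004 kJ
  ΔH_II = 4956 − 5004 = −48 kJ
ΔH_I − ΔH_II = +120 kJ, so reaction II has the more negative ΔH; |ΔH_I − ΔH_II| = 120 kJ.

Reaction II, by 120 kJ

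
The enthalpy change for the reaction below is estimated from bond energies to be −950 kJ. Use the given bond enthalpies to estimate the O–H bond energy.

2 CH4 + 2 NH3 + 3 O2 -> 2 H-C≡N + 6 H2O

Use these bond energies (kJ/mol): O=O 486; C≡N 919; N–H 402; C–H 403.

D(O–H) ≈ 450 kJ/mol

Let D be the O–H bond energy.
Σ(broken) = 8×403 + 6×402 + 3×486 = 7094
Σ(formed) = 2×919 + 2×403 + 12×D = 2644 + 12D
ΔH = Σ(broken) − Σ(formed) = (7094) − (2644 + 12D) = +4450 − 12D
Setting this equal to −950 kJ gives 12D = 5400, so D = 450 kJ/mol.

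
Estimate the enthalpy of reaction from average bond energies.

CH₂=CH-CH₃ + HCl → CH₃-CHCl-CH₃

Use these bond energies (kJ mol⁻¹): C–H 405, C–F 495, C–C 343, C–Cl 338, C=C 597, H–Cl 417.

Bonds broken (reactants):
  C–C: 1 × 343 = 343
  C–H: 6 × 405 = 2430
  C=C: 1 × 597 = 597
  H–Cl: 1 × 417 = 417
  Σ(broken) = 3787 kJ
Bonds formed (products):
  C–C: 2 × 343 = 686
  C–Cl: 1 × 338 = 338
  C–H: 7 × 405 = 2835
  Σ(formed) = 3859 kJ
ΔH = Σ(broken) − Σ(formed) = 3787 − 3859 = −72 kJ

ΔH ≈ −72 kJ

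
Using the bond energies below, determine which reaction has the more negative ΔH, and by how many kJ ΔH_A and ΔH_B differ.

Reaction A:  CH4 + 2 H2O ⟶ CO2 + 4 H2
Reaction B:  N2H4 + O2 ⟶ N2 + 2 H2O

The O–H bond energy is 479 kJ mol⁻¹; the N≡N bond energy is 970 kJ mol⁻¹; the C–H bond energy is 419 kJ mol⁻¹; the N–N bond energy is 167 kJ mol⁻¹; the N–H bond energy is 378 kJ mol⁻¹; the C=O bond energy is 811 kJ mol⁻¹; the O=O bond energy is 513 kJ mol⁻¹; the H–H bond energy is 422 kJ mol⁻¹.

Reaction A:
  Bonds broken (reactants):
    C–H: 4 × 419 = 1676
    O–H: 4 × 479 = 1916
    Σ(broken) = 3592 kJ
  Bonds formed (products):
    C=O: 2 × 811 = 1622
    H–H: 4 × 422 = 1688
    Σ(formed) = 3310 kJ
  ΔH_A = 3592 − 3310 = +282 kJ
Reaction B:
  Bonds broken (reactants):
    N–H: 4 × 378 = 1512
    N–N: 1 × 167 = 167
    O=O: 1 × 513 = 513
    Σ(broken) = 2192 kJ
  Bonds formed (products):
    N≡N: 1 × 970 = 970
    O–H: 4 × 479 = 1916
    Σ(formed) = 2886 kJ
  ΔH_B = 2192 − 2886 = −694 kJ
ΔH_A − ΔH_B = +976 kJ, so reaction B has the more negative ΔH; |ΔH_A − ΔH_B| = 976 kJ.

Reaction B, by 976 kJ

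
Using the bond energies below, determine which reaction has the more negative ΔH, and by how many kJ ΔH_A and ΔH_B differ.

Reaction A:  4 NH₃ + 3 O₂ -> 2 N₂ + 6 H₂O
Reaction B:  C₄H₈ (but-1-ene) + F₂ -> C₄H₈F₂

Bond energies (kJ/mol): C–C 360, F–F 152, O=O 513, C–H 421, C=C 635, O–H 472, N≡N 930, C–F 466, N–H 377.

Reaction A, by 956 kJ

Reaction A:
  Bonds broken (reactants):
    N–H: 12 × 377 = 4524
    O=O: 3 × 513 = 1539
    Σ(broken) = 6063 kJ
  Bonds formed (products):
    N≡N: 2 × 930 = 1860
    O–H: 12 × 472 = 5664
    Σ(formed) = 7524 kJ
  ΔH_A = 6063 − 7524 = −1461 kJ
Reaction B:
  Bonds broken (reactants):
    C–C: 2 × 360 = 720
    C–H: 8 × 421 = 3368
    C=C: 1 × 635 = 635
    F–F: 1 × 152 = 152
    Σ(broken) = 4875 kJ
  Bonds formed (products):
    C–C: 3 × 360 = 1080
    C–F: 2 × 466 = 932
    C–H: 8 × 421 = 3368
    Σ(formed) = 5380 kJ
  ΔH_B = 4875 − 5380 = −505 kJ
ΔH_A − ΔH_B = −956 kJ, so reaction A has the more negative ΔH; |ΔH_A − ΔH_B| = 956 kJ.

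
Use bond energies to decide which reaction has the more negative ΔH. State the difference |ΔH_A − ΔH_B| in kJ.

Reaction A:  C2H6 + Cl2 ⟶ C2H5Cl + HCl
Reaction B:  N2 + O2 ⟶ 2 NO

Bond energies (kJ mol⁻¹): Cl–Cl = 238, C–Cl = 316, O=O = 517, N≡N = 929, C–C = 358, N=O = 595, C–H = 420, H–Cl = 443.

Reaction A:
  Bonds broken (reactants):
    C–C: 1 × 358 = 358
    C–H: 6 × 420 = 2520
    Cl–Cl: 1 × 238 = 238
    Σ(broken) = 3116 kJ
  Bonds formed (products):
    C–C: 1 × 358 = 358
    C–Cl: 1 × 316 = 316
    C–H: 5 × 420 = 2100
    H–Cl: 1 × 443 = 443
    Σ(formed) = 3217 kJ
  ΔH_A = 3116 − 3217 = −101 kJ
Reaction B:
  Bonds broken (reactants):
    N≡N: 1 × 929 = 929
    O=O: 1 × 517 = 517
    Σ(broken) = 1446 kJ
  Bonds formed (products):
    N=O: 2 × 595 = 1190
    Σ(formed) = 1190 kJ
  ΔH_B = 1446 − 1190 = +256 kJ
ΔH_A − ΔH_B = −357 kJ, so reaction A has the more negative ΔH; |ΔH_A − ΔH_B| = 357 kJ.

Reaction A, by 357 kJ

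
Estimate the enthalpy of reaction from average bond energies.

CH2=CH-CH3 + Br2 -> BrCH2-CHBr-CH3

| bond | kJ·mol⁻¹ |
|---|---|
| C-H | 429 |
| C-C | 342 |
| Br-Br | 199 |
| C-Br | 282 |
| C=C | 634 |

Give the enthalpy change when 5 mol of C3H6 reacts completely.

ΔH = −365 kJ

Bonds broken (reactants):
  Br-Br: 1 × 199 = 199
  C-C: 1 × 342 = 342
  C-H: 6 × 429 = 2574
  C=C: 1 × 634 = 634
  Σ(broken) = 3749 kJ
Bonds formed (products):
  C-Br: 2 × 282 = 564
  C-C: 2 × 342 = 684
  C-H: 6 × 429 = 2574
  Σ(formed) = 3822 kJ
ΔH = Σ(broken) − Σ(formed) = 3749 − 3822 = −73 kJ
For 5× the reaction as written: 5 × (−73) = −365 kJ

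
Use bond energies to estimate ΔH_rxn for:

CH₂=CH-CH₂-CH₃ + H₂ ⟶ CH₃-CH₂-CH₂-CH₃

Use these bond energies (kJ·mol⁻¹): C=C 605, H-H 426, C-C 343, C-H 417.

Bonds broken (reactants):
  C-C: 2 × 343 = 686
  C-H: 8 × 417 = 3336
  C=C: 1 × 605 = 605
  H-H: 1 × 426 = 426
  Σ(broken) = 5053 kJ
Bonds formed (products):
  C-C: 3 × 343 = 1029
  C-H: 10 × 417 = 4170
  Σ(formed) = 5199 kJ
ΔH = Σ(broken) − Σ(formed) = 5053 − 5199 = −146 kJ

ΔH ≈ −146 kJ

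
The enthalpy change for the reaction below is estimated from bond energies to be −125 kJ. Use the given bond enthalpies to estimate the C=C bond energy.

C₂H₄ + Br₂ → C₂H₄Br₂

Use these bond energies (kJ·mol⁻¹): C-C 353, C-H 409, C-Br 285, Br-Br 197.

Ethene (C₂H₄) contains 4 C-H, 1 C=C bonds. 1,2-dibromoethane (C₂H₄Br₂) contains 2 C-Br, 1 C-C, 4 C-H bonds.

Let D be the C=C bond energy.
Σ(broken) = 1×197 + 4×409 + 1×D = 1833 + D
Σ(formed) = 2×285 + 1×353 + 4×409 = 2559
ΔH = Σ(broken) − Σ(formed) = (1833 + D) − (2559) = −726 + D
Setting this equal to −125 kJ gives D = 601 kJ/mol.

D(C=C) ≈ 601 kJ/mol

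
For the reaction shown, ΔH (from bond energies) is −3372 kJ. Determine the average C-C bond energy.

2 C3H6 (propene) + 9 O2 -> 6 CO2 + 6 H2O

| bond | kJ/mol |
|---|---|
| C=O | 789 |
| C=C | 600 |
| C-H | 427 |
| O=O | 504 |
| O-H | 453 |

D(C-C) ≈ 336 kJ/mol

Let D be the C-C bond energy.
Σ(broken) = 2×D + 12×427 + 2×600 + 9×504 = 10860 + 2D
Σ(formed) = 12×789 + 12×453 = 14904
ΔH = Σ(broken) − Σ(formed) = (10860 + 2D) − (14904) = −4044 + 2D
Setting this equal to −3372 kJ gives 2D = 672, so D = 336 kJ/mol.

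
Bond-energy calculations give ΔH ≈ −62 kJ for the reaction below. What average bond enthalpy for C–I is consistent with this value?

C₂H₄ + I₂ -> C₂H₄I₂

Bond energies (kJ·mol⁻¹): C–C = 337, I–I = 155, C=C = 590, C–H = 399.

D(C–I) ≈ 235 kJ/mol

Let D be the C–I bond energy.
Σ(broken) = 4×399 + 1×590 + 1×155 = 2341
Σ(formed) = 1×337 + 4×399 + 2×D = 1933 + 2D
ΔH = Σ(broken) − Σ(formed) = (2341) − (1933 + 2D) = +408 − 2D
Setting this equal to −62 kJ gives 2D = 470, so D = 235 kJ/mol.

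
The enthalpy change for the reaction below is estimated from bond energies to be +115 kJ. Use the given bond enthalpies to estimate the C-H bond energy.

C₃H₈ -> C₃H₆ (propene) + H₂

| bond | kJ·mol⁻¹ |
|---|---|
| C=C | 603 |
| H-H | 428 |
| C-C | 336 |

D(C-H) ≈ 405 kJ/mol

Let D be the C-H bond energy.
Σ(broken) = 2×336 + 8×D = 672 + 8D
Σ(formed) = 1×336 + 6×D + 1×603 + 1×428 = 1367 + 6D
ΔH = Σ(broken) − Σ(formed) = (672 + 8D) − (1367 + 6D) = −695 + 2D
Setting this equal to +115 kJ gives 2D = 810, so D = 405 kJ/mol.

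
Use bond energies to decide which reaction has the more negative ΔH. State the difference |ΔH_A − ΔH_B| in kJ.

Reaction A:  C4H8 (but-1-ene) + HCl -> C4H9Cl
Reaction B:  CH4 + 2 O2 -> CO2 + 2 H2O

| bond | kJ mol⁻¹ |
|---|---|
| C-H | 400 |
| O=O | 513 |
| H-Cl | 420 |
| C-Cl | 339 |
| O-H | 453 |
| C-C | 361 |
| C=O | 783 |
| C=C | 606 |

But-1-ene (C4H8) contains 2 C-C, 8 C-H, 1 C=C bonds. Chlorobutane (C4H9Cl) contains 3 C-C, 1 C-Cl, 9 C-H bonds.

Reaction A:
  Bonds broken (reactants):
    C-C: 2 × 361 = 722
    C-H: 8 × 400 = 3200
    C=C: 1 × 606 = 606
    H-Cl: 1 × 420 = 420
    Σ(broken) = 4948 kJ
  Bonds formed (products):
    C-C: 3 × 361 = 1083
    C-Cl: 1 × 339 = 339
    C-H: 9 × 400 = 3600
    Σ(formed) = 5022 kJ
  ΔH_A = 4948 − 5022 = −74 kJ
Reaction B:
  Bonds broken (reactants):
    C-H: 4 × 400 = 1600
    O=O: 2 × 513 = 1026
    Σ(broken) = 2626 kJ
  Bonds formed (products):
    C=O: 2 × 783 = 1566
    O-H: 4 × 453 = 1812
    Σ(formed) = 3378 kJ
  ΔH_B = 2626 − 3378 = −752 kJ
ΔH_A − ΔH_B = +678 kJ, so reaction B has the more negative ΔH; |ΔH_A − ΔH_B| = 678 kJ.

Reaction B, by 678 kJ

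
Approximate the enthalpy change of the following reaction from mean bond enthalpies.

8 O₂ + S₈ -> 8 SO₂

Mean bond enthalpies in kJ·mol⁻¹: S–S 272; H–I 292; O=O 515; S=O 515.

Bonds broken (reactants):
  O=O: 8 × 515 = 4120
  S–S: 8 × 272 = 2176
  Σ(broken) = 6296 kJ
Bonds formed (products):
  S=O: 16 × 515 = 8240
  Σ(formed) = 8240 kJ
ΔH = Σ(broken) − Σ(formed) = 6296 − 8240 = −1944 kJ

ΔH ≈ −1944 kJ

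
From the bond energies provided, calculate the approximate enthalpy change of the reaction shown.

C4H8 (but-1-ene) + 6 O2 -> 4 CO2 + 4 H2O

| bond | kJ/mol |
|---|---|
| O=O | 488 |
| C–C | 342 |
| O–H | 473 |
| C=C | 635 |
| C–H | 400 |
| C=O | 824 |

ΔH ≈ −2929 kJ

Bonds broken (reactants):
  C–C: 2 × 342 = 684
  C–H: 8 × 400 = 3200
  C=C: 1 × 635 = 635
  O=O: 6 × 488 = 2928
  Σ(broken) = 7447 kJ
Bonds formed (products):
  C=O: 8 × 824 = 6592
  O–H: 8 × 473 = 3784
  Σ(formed) = 10376 kJ
ΔH = Σ(broken) − Σ(formed) = 7447 − 10376 = −2929 kJ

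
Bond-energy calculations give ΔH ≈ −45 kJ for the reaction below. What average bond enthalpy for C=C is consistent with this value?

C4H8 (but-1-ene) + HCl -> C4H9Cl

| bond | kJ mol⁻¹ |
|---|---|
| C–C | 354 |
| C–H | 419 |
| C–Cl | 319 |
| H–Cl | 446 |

D(C=C) ≈ 601 kJ/mol

Let D be the C=C bond energy.
Σ(broken) = 2×354 + 8×419 + 1×D + 1×446 = 4506 + D
Σ(formed) = 3×354 + 1×319 + 9×419 = 5152
ΔH = Σ(broken) − Σ(formed) = (4506 + D) − (5152) = −646 + D
Setting this equal to −45 kJ gives D = 601 kJ/mol.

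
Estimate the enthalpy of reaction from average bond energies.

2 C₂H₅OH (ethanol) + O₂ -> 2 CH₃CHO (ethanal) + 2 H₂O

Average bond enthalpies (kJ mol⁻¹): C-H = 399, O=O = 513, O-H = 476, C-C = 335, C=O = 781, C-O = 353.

ΔH ≈ −497 kJ

Bonds broken (reactants):
  C-C: 2 × 335 = 670
  C-H: 10 × 399 = 3990
  C-O: 2 × 353 = 706
  O-H: 2 × 476 = 952
  O=O: 1 × 513 = 513
  Σ(broken) = 6831 kJ
Bonds formed (products):
  C-C: 2 × 335 = 670
  C-H: 8 × 399 = 3192
  C=O: 2 × 781 = 1562
  O-H: 4 × 476 = 1904
  Σ(formed) = 7328 kJ
ΔH = Σ(broken) − Σ(formed) = 6831 − 7328 = −497 kJ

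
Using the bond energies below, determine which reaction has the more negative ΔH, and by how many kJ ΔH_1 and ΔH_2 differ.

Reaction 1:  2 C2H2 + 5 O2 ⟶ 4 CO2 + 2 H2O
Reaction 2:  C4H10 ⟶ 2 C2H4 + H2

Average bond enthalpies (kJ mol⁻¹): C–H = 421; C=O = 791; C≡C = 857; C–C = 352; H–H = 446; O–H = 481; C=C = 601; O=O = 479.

Reaction 1:
  Bonds broken (reactants):
    C≡C: 2 × 857 = 1714
    C–H: 4 × 421 = 1684
    O=O: 5 × 479 = 2395
    Σ(broken) = 5793 kJ
  Bonds formed (products):
    C=O: 8 × 791 = 6328
    O–H: 4 × 481 = 1924
    Σ(formed) = 8252 kJ
  ΔH_1 = 5793 − 8252 = −2459 kJ
Reaction 2:
  Bonds broken (reactants):
    C–C: 3 × 352 = 1056
    C–H: 10 × 421 = 4210
    Σ(broken) = 5266 kJ
  Bonds formed (products):
    C–H: 8 × 421 = 3368
    C=C: 2 × 601 = 1202
    H–H: 1 × 446 = 446
    Σ(formed) = 5016 kJ
  ΔH_2 = 5266 − 5016 = +250 kJ
ΔH_1 − ΔH_2 = −2709 kJ, so reaction 1 has the more negative ΔH; |ΔH_1 − ΔH_2| = 2709 kJ.

Reaction 1, by 2709 kJ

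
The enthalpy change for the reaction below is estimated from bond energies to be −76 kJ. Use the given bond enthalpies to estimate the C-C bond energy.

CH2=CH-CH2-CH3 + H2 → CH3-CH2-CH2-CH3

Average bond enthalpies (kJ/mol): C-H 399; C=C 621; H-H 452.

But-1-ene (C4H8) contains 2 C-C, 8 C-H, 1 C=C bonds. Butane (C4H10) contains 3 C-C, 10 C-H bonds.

Let D be the C-C bond energy.
Σ(broken) = 2×D + 8×399 + 1×621 + 1×452 = 4265 + 2D
Σ(formed) = 3×D + 10×399 = 3990 + 3D
ΔH = Σ(broken) − Σ(formed) = (4265 + 2D) − (3990 + 3D) = +275 − D
Setting this equal to −76 kJ gives D = 351 kJ/mol.

D(C-C) ≈ 351 kJ/mol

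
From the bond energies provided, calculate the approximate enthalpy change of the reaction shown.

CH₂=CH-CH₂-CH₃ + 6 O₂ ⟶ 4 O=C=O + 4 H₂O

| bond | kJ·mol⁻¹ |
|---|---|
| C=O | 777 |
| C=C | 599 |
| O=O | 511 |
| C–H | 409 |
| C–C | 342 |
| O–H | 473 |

Bonds broken (reactants):
  C–C: 2 × 342 = 684
  C–H: 8 × 409 = 3272
  C=C: 1 × 599 = 599
  O=O: 6 × 511 = 3066
  Σ(broken) = 7621 kJ
Bonds formed (products):
  C=O: 8 × 777 = 6216
  O–H: 8 × 473 = 3784
  Σ(formed) = 10000 kJ
ΔH = Σ(broken) − Σ(formed) = 7621 − 10000 = −2379 kJ

ΔH ≈ −2379 kJ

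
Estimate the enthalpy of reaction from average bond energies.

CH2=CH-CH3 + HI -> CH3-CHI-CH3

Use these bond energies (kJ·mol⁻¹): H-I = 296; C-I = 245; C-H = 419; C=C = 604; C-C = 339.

Bonds broken (reactants):
  C-C: 1 × 339 = 339
  C-H: 6 × 419 = 2514
  C=C: 1 × 604 = 604
  H-I: 1 × 296 = 296
  Σ(broken) = 3753 kJ
Bonds formed (products):
  C-C: 2 × 339 = 678
  C-H: 7 × 419 = 2933
  C-I: 1 × 245 = 245
  Σ(formed) = 3856 kJ
ΔH = Σ(broken) − Σ(formed) = 3753 − 3856 = −103 kJ

ΔH ≈ −103 kJ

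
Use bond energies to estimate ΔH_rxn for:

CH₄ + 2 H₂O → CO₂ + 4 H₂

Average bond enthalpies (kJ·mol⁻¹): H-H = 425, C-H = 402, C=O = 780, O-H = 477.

Bonds broken (reactants):
  C-H: 4 × 402 = 1608
  O-H: 4 × 477 = 1908
  Σ(broken) = 3516 kJ
Bonds formed (products):
  C=O: 2 × 780 = 1560
  H-H: 4 × 425 = 1700
  Σ(formed) = 3260 kJ
ΔH = Σ(broken) − Σ(formed) = 3516 − 3260 = +256 kJ

ΔH ≈ +256 kJ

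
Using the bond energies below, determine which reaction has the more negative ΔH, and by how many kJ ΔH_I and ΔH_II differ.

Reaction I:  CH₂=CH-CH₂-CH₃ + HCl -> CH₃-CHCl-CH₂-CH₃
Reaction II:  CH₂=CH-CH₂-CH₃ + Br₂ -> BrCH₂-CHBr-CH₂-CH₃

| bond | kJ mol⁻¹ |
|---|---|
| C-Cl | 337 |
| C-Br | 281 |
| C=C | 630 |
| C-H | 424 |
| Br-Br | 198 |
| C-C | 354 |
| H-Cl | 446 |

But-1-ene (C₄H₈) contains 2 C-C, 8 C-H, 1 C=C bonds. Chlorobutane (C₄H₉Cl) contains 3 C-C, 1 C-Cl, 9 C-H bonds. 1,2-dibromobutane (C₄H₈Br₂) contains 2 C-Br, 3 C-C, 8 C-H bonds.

Reaction I:
  Bonds broken (reactants):
    C-C: 2 × 354 = 708
    C-H: 8 × 424 = 3392
    C=C: 1 × 630 = 630
    H-Cl: 1 × 446 = 446
    Σ(broken) = 5176 kJ
  Bonds formed (products):
    C-C: 3 × 354 = 1062
    C-Cl: 1 × 337 = 337
    C-H: 9 × 424 = 3816
    Σ(formed) = 5215 kJ
  ΔH_I = 5176 − 5215 = −39 kJ
Reaction II:
  Bonds broken (reactants):
    Br-Br: 1 × 198 = 198
    C-C: 2 × 354 = 708
    C-H: 8 × 424 = 3392
    C=C: 1 × 630 = 630
    Σ(broken) = 4928 kJ
  Bonds formed (products):
    C-Br: 2 × 281 = 562
    C-C: 3 × 354 = 1062
    C-H: 8 × 424 = 3392
    Σ(formed) = 5016 kJ
  ΔH_II = 4928 − 5016 = −88 kJ
ΔH_I − ΔH_II = +49 kJ, so reaction II has the more negative ΔH; |ΔH_I − ΔH_II| = 49 kJ.

Reaction II, by 49 kJ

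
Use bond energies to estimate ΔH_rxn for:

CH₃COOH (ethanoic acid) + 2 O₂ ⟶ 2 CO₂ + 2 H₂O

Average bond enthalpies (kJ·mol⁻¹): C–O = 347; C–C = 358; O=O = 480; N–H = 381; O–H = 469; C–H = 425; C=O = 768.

ΔH ≈ −771 kJ

Bonds broken (reactants):
  C–C: 1 × 358 = 358
  C–H: 3 × 425 = 1275
  C–O: 1 × 347 = 347
  C=O: 1 × 768 = 768
  O–H: 1 × 469 = 469
  O=O: 2 × 480 = 960
  Σ(broken) = 4177 kJ
Bonds formed (products):
  C=O: 4 × 768 = 3072
  O–H: 4 × 469 = 1876
  Σ(formed) = 4948 kJ
ΔH = Σ(broken) − Σ(formed) = 4177 − 4948 = −771 kJ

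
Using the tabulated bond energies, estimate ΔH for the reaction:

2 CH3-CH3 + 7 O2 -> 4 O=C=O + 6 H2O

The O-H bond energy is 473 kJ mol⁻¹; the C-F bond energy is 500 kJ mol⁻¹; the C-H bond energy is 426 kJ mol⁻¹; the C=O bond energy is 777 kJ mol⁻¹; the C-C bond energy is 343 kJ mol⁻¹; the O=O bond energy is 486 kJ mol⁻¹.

ΔH ≈ −2692 kJ

Bonds broken (reactants):
  C-C: 2 × 343 = 686
  C-H: 12 × 426 = 5112
  O=O: 7 × 486 = 3402
  Σ(broken) = 9200 kJ
Bonds formed (products):
  C=O: 8 × 777 = 6216
  O-H: 12 × 473 = 5676
  Σ(formed) = 11892 kJ
ΔH = Σ(broken) − Σ(formed) = 9200 − 11892 = −2692 kJ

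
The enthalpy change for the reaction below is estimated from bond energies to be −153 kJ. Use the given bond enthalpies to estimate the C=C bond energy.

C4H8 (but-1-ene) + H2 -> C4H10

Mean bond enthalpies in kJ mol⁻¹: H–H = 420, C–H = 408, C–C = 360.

D(C=C) ≈ 603 kJ/mol

Let D be the C=C bond energy.
Σ(broken) = 2×360 + 8×408 + 1×D + 1×420 = 4404 + D
Σ(formed) = 3×360 + 10×408 = 5160
ΔH = Σ(broken) − Σ(formed) = (4404 + D) − (5160) = −756 + D
Setting this equal to −153 kJ gives D = 603 kJ/mol.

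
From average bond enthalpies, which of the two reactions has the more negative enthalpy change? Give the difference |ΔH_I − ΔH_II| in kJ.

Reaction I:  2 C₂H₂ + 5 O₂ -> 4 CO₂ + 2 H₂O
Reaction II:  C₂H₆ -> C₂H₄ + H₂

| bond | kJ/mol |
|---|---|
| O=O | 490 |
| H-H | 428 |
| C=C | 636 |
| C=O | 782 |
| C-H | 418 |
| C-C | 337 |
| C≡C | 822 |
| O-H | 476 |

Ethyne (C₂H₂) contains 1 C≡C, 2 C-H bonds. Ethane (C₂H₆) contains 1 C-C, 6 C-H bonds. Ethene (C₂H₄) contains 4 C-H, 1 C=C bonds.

Reaction I:
  Bonds broken (reactants):
    C≡C: 2 × 822 = 1644
    C-H: 4 × 418 = 1672
    O=O: 5 × 490 = 2450
    Σ(broken) = 5766 kJ
  Bonds formed (products):
    C=O: 8 × 782 = 6256
    O-H: 4 × 476 = 1904
    Σ(formed) = 8160 kJ
  ΔH_I = 5766 − 8160 = −2394 kJ
Reaction II:
  Bonds broken (reactants):
    C-C: 1 × 337 = 337
    C-H: 6 × 418 = 2508
    Σ(broken) = 2845 kJ
  Bonds formed (products):
    C-H: 4 × 418 = 1672
    C=C: 1 × 636 = 636
    H-H: 1 × 428 = 428
    Σ(formed) = 2736 kJ
  ΔH_II = 2845 − 2736 = +109 kJ
ΔH_I − ΔH_II = −2503 kJ, so reaction I has the more negative ΔH; |ΔH_I − ΔH_II| = 2503 kJ.

Reaction I, by 2503 kJ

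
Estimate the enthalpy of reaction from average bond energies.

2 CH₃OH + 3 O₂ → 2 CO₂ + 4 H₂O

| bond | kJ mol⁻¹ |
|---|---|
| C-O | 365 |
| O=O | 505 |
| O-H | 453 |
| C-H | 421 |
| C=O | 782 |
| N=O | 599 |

ΔH ≈ −1075 kJ

Bonds broken (reactants):
  C-H: 6 × 421 = 2526
  C-O: 2 × 365 = 730
  O-H: 2 × 453 = 906
  O=O: 3 × 505 = 1515
  Σ(broken) = 5677 kJ
Bonds formed (products):
  C=O: 4 × 782 = 3128
  O-H: 8 × 453 = 3624
  Σ(formed) = 6752 kJ
ΔH = Σ(broken) − Σ(formed) = 5677 − 6752 = −1075 kJ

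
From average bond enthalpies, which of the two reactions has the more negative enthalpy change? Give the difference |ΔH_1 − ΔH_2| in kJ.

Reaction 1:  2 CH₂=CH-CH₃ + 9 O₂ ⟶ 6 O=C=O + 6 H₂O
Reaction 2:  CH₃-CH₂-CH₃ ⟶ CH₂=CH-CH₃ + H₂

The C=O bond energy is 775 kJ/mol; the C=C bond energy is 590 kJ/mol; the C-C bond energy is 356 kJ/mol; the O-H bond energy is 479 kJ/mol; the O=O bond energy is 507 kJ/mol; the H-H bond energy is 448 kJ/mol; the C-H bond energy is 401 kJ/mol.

Reaction 1:
  Bonds broken (reactants):
    C-C: 2 × 356 = 712
    C-H: 12 × 401 = 4812
    C=C: 2 × 590 = 1180
    O=O: 9 × 507 = 4563
    Σ(broken) = 11267 kJ
  Bonds formed (products):
    C=O: 12 × 775 = 9300
    O-H: 12 × 479 = 5748
    Σ(formed) = 15048 kJ
  ΔH_1 = 11267 − 15048 = −3781 kJ
Reaction 2:
  Bonds broken (reactants):
    C-C: 2 × 356 = 712
    C-H: 8 × 401 = 3208
    Σ(broken) = 3920 kJ
  Bonds formed (products):
    C-C: 1 × 356 = 356
    C-H: 6 × 401 = 2406
    C=C: 1 × 590 = 590
    H-H: 1 × 448 = 448
    Σ(formed) = 3800 kJ
  ΔH_2 = 3920 − 3800 = +120 kJ
ΔH_1 − ΔH_2 = −3901 kJ, so reaction 1 has the more negative ΔH; |ΔH_1 − ΔH_2| = 3901 kJ.

Reaction 1, by 3901 kJ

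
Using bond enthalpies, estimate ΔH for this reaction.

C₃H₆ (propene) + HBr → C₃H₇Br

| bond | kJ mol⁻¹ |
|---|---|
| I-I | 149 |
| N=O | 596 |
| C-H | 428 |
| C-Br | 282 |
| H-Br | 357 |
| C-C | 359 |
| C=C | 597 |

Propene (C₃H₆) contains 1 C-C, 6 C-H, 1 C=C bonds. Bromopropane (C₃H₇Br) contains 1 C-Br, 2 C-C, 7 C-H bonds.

ΔH ≈ −115 kJ

Bonds broken (reactants):
  C-C: 1 × 359 = 359
  C-H: 6 × 428 = 2568
  C=C: 1 × 597 = 597
  H-Br: 1 × 357 = 357
  Σ(broken) = 3881 kJ
Bonds formed (products):
  C-Br: 1 × 282 = 282
  C-C: 2 × 359 = 718
  C-H: 7 × 428 = 2996
  Σ(formed) = 3996 kJ
ΔH = Σ(broken) − Σ(formed) = 3881 − 3996 = −115 kJ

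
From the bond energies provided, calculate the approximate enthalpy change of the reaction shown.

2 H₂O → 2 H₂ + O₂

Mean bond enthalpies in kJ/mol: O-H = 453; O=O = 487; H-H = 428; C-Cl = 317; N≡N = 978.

ΔH ≈ +469 kJ

Bonds broken (reactants):
  O-H: 4 × 453 = 1812
  Σ(broken) = 1812 kJ
Bonds formed (products):
  H-H: 2 × 428 = 856
  O=O: 1 × 487 = 487
  Σ(formed) = 1343 kJ
ΔH = Σ(broken) − Σ(formed) = 1812 − 1343 = +469 kJ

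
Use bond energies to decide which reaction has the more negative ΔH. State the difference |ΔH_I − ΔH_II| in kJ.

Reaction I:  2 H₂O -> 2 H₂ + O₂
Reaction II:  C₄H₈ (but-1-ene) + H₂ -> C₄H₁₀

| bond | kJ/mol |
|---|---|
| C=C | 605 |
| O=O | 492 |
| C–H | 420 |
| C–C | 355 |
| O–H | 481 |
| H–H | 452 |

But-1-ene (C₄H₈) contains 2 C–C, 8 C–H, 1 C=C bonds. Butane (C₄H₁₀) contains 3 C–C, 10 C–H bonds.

Reaction I:
  Bonds broken (reactants):
    O–H: 4 × 481 = 1924
    Σ(broken) = 1924 kJ
  Bonds formed (products):
    H–H: 2 × 452 = 904
    O=O: 1 × 492 = 492
    Σ(formed) = 1396 kJ
  ΔH_I = 1924 − 1396 = +528 kJ
Reaction II:
  Bonds broken (reactants):
    C–C: 2 × 355 = 710
    C–H: 8 × 420 = 3360
    C=C: 1 × 605 = 605
    H–H: 1 × 452 = 452
    Σ(broken) = 5127 kJ
  Bonds formed (products):
    C–C: 3 × 355 = 1065
    C–H: 10 × 420 = 4200
    Σ(formed) = 5265 kJ
  ΔH_II = 5127 − 5265 = −138 kJ
ΔH_I − ΔH_II = +666 kJ, so reaction II has the more negative ΔH; |ΔH_I − ΔH_II| = 666 kJ.

Reaction II, by 666 kJ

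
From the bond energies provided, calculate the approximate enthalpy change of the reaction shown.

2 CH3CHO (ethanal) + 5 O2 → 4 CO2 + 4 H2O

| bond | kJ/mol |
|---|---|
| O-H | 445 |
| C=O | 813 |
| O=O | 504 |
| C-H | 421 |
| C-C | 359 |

ΔH ≈ −1832 kJ

Bonds broken (reactants):
  C-C: 2 × 359 = 718
  C-H: 8 × 421 = 3368
  C=O: 2 × 813 = 1626
  O=O: 5 × 504 = 2520
  Σ(broken) = 8232 kJ
Bonds formed (products):
  C=O: 8 × 813 = 6504
  O-H: 8 × 445 = 3560
  Σ(formed) = 10064 kJ
ΔH = Σ(broken) − Σ(formed) = 8232 − 10064 = −1832 kJ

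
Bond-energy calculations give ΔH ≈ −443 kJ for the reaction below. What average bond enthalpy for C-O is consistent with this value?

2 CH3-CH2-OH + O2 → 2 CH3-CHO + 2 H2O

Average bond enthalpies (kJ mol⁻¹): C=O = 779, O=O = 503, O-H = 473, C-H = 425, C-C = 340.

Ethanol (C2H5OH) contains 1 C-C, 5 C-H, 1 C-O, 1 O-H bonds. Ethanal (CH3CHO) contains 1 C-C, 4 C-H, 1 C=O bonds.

D(C-O) ≈ 354 kJ/mol

Let D be the C-O bond energy.
Σ(broken) = 2×340 + 10×425 + 2×D + 2×473 + 1×503 = 6379 + 2D
Σ(formed) = 2×340 + 8×425 + 2×779 + 4×473 = 7530
ΔH = Σ(broken) − Σ(formed) = (6379 + 2D) − (7530) = −1151 + 2D
Setting this equal to −443 kJ gives 2D = 708, so D = 354 kJ/mol.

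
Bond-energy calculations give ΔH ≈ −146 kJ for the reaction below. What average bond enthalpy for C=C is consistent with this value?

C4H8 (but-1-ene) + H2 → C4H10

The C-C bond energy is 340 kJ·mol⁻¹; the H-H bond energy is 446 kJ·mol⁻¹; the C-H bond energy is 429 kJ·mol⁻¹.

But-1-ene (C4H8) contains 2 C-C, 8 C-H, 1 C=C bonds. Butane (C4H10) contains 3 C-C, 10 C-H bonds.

D(C=C) ≈ 606 kJ/mol

Let D be the C=C bond energy.
Σ(broken) = 2×340 + 8×429 + 1×D + 1×446 = 4558 + D
Σ(formed) = 3×340 + 10×429 = 5310
ΔH = Σ(broken) − Σ(formed) = (4558 + D) − (5310) = −752 + D
Setting this equal to −146 kJ gives D = 606 kJ/mol.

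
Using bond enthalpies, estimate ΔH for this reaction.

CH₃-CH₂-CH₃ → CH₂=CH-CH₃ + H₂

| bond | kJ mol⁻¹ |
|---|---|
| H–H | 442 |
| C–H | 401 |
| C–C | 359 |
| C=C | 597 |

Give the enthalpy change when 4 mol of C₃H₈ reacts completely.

ΔH = +488 kJ

Bonds broken (reactants):
  C–C: 2 × 359 = 718
  C–H: 8 × 401 = 3208
  Σ(broken) = 3926 kJ
Bonds formed (products):
  C–C: 1 × 359 = 359
  C–H: 6 × 401 = 2406
  C=C: 1 × 597 = 597
  H–H: 1 × 442 = 442
  Σ(formed) = 3804 kJ
ΔH = Σ(broken) − Σ(formed) = 3926 − 3804 = +122 kJ
For 4× the reaction as written: 4 × (+122) = +488 kJ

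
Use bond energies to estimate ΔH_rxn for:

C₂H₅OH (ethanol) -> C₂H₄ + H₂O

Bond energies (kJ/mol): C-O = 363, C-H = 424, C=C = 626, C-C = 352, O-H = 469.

ΔH ≈ +44 kJ

Bonds broken (reactants):
  C-C: 1 × 352 = 352
  C-H: 5 × 424 = 2120
  C-O: 1 × 363 = 363
  O-H: 1 × 469 = 469
  Σ(broken) = 3304 kJ
Bonds formed (products):
  C-H: 4 × 424 = 1696
  C=C: 1 × 626 = 626
  O-H: 2 × 469 = 938
  Σ(formed) = 3260 kJ
ΔH = Σ(broken) − Σ(formed) = 3304 − 3260 = +44 kJ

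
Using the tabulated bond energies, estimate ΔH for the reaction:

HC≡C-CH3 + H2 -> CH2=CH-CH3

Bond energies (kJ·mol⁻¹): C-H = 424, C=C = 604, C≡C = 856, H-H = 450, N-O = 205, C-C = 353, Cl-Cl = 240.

Bonds broken (reactants):
  C≡C: 1 × 856 = 856
  C-C: 1 × 353 = 353
  C-H: 4 × 424 = 1696
  H-H: 1 × 450 = 450
  Σ(broken) = 3355 kJ
Bonds formed (products):
  C-C: 1 × 353 = 353
  C-H: 6 × 424 = 2544
  C=C: 1 × 604 = 604
  Σ(formed) = 3501 kJ
ΔH = Σ(broken) − Σ(formed) = 3355 − 3501 = −146 kJ

ΔH ≈ −146 kJ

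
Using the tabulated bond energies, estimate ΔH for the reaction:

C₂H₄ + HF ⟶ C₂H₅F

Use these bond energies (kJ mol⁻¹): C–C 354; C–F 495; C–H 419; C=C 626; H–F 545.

Bonds broken (reactants):
  C–H: 4 × 419 = 1676
  C=C: 1 × 626 = 626
  H–F: 1 × 545 = 545
  Σ(broken) = 2847 kJ
Bonds formed (products):
  C–C: 1 × 354 = 354
  C–F: 1 × 495 = 495
  C–H: 5 × 419 = 2095
  Σ(formed) = 2944 kJ
ΔH = Σ(broken) − Σ(formed) = 2847 − 2944 = −97 kJ

ΔH ≈ −97 kJ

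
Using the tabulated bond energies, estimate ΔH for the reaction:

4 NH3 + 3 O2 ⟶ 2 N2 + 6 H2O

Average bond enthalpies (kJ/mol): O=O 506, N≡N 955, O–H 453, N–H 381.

ΔH ≈ −1256 kJ

Bonds broken (reactants):
  N–H: 12 × 381 = 4572
  O=O: 3 × 506 = 1518
  Σ(broken) = 6090 kJ
Bonds formed (products):
  N≡N: 2 × 955 = 1910
  O–H: 12 × 453 = 5436
  Σ(formed) = 7346 kJ
ΔH = Σ(broken) − Σ(formed) = 6090 − 7346 = −1256 kJ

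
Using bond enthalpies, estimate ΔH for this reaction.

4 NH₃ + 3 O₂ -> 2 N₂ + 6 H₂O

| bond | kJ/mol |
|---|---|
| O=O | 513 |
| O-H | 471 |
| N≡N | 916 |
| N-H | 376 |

Bonds broken (reactants):
  N-H: 12 × 376 = 4512
  O=O: 3 × 513 = 1539
  Σ(broken) = 6051 kJ
Bonds formed (products):
  N≡N: 2 × 916 = 1832
  O-H: 12 × 471 = 5652
  Σ(formed) = 7484 kJ
ΔH = Σ(broken) − Σ(formed) = 6051 − 7484 = −1433 kJ

ΔH ≈ −1433 kJ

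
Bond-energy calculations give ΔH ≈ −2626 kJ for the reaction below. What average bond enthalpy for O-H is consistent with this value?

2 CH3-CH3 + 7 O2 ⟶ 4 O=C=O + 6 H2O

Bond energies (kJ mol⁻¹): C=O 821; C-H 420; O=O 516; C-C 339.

D(O-H) ≈ 449 kJ/mol

Let D be the O-H bond energy.
Σ(broken) = 2×339 + 12×420 + 7×516 = 9330
Σ(formed) = 8×821 + 12×D = 6568 + 12D
ΔH = Σ(broken) − Σ(formed) = (9330) − (6568 + 12D) = +2762 − 12D
Setting this equal to −2626 kJ gives 12D = 5388, so D = 449 kJ/mol.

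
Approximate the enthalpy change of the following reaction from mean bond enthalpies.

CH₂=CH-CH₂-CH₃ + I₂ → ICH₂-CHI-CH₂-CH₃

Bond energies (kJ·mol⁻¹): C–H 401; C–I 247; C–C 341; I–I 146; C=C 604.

ΔH ≈ −85 kJ

Bonds broken (reactants):
  C–C: 2 × 341 = 682
  C–H: 8 × 401 = 3208
  C=C: 1 × 604 = 604
  I–I: 1 × 146 = 146
  Σ(broken) = 4640 kJ
Bonds formed (products):
  C–C: 3 × 341 = 1023
  C–H: 8 × 401 = 3208
  C–I: 2 × 247 = 494
  Σ(formed) = 4725 kJ
ΔH = Σ(broken) − Σ(formed) = 4640 − 4725 = −85 kJ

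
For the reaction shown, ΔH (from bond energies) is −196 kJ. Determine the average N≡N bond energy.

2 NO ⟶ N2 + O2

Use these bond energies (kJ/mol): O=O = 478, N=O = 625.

D(N≡N) ≈ 968 kJ/mol

Let D be the N≡N bond energy.
Σ(broken) = 2×625 = 1250
Σ(formed) = 1×D + 1×478 = 478 + D
ΔH = Σ(broken) − Σ(formed) = (1250) − (478 + D) = +772 − D
Setting this equal to −196 kJ gives D = 968 kJ/mol.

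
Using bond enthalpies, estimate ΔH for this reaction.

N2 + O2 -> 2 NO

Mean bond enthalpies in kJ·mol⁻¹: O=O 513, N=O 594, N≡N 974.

Bonds broken (reactants):
  N≡N: 1 × 974 = 974
  O=O: 1 × 513 = 513
  Σ(broken) = 1487 kJ
Bonds formed (products):
  N=O: 2 × 594 = 1188
  Σ(formed) = 1188 kJ
ΔH = Σ(broken) − Σ(formed) = 1487 − 1188 = +299 kJ

ΔH ≈ +299 kJ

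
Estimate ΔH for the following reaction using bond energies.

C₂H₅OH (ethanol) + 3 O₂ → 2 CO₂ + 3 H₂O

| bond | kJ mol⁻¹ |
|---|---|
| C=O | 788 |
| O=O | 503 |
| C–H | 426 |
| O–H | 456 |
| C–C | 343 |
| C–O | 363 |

ΔH ≈ −1087 kJ

Bonds broken (reactants):
  C–C: 1 × 343 = 343
  C–H: 5 × 426 = 2130
  C–O: 1 × 363 = 363
  O–H: 1 × 456 = 456
  O=O: 3 × 503 = 1509
  Σ(broken) = 4801 kJ
Bonds formed (products):
  C=O: 4 × 788 = 3152
  O–H: 6 × 456 = 2736
  Σ(formed) = 5888 kJ
ΔH = Σ(broken) − Σ(formed) = 4801 − 5888 = −1087 kJ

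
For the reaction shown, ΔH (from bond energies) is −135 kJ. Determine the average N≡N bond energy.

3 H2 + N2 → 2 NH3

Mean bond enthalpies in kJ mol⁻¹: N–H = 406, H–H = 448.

D(N≡N) ≈ 957 kJ/mol

Let D be the N≡N bond energy.
Σ(broken) = 3×448 + 1×D = 1344 + D
Σ(formed) = 6×406 = 2436
ΔH = Σ(broken) − Σ(formed) = (1344 + D) − (2436) = −1092 + D
Setting this equal to −135 kJ gives D = 957 kJ/mol.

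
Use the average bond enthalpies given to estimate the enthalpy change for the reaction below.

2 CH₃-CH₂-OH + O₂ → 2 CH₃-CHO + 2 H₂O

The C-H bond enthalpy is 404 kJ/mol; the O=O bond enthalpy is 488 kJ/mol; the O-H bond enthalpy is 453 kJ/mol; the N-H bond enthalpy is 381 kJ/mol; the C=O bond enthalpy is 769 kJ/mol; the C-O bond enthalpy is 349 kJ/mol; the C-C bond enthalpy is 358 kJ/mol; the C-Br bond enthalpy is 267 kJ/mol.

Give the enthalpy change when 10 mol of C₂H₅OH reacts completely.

ΔH = −2250 kJ

Bonds broken (reactants):
  C-C: 2 × 358 = 716
  C-H: 10 × 404 = 4040
  C-O: 2 × 349 = 698
  O-H: 2 × 453 = 906
  O=O: 1 × 488 = 488
  Σ(broken) = 6848 kJ
Bonds formed (products):
  C-C: 2 × 358 = 716
  C-H: 8 × 404 = 3232
  C=O: 2 × 769 = 1538
  O-H: 4 × 453 = 1812
  Σ(formed) = 7298 kJ
ΔH = Σ(broken) − Σ(formed) = 6848 − 7298 = −450 kJ
For 5× the reaction as written: 5 × (−450) = −2250 kJ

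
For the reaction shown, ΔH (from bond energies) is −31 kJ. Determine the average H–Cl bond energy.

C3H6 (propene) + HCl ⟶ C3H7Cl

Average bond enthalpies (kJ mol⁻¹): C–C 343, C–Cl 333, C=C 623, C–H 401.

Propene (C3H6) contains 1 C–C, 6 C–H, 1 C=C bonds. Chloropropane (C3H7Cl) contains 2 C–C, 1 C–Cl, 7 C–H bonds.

D(H–Cl) ≈ 423 kJ/mol

Let D be the H–Cl bond energy.
Σ(broken) = 1×343 + 6×401 + 1×623 + 1×D = 3372 + D
Σ(formed) = 2×343 + 1×333 + 7×401 = 3826
ΔH = Σ(broken) − Σ(formed) = (3372 + D) − (3826) = −454 + D
Setting this equal to −31 kJ gives D = 423 kJ/mol.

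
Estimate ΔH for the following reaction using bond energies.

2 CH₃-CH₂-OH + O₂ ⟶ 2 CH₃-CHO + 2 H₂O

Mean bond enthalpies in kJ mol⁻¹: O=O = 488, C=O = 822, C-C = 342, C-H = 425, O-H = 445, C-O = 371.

Bonds broken (reactants):
  C-C: 2 × 342 = 684
  C-H: 10 × 425 = 4250
  C-O: 2 × 371 = 742
  O-H: 2 × 445 = 890
  O=O: 1 × 488 = 488
  Σ(broken) = 7054 kJ
Bonds formed (products):
  C-C: 2 × 342 = 684
  C-H: 8 × 425 = 3400
  C=O: 2 × 822 = 1644
  O-H: 4 × 445 = 1780
  Σ(formed) = 7508 kJ
ΔH = Σ(broken) − Σ(formed) = 7054 − 7508 = −454 kJ

ΔH ≈ −454 kJ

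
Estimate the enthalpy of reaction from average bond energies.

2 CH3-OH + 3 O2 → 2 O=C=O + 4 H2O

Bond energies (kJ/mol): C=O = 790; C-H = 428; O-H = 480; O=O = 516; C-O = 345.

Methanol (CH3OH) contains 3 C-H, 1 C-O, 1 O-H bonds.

ΔH ≈ −1234 kJ

Bonds broken (reactants):
  C-H: 6 × 428 = 2568
  C-O: 2 × 345 = 690
  O-H: 2 × 480 = 960
  O=O: 3 × 516 = 1548
  Σ(broken) = 5766 kJ
Bonds formed (products):
  C=O: 4 × 790 = 3160
  O-H: 8 × 480 = 3840
  Σ(formed) = 7000 kJ
ΔH = Σ(broken) − Σ(formed) = 5766 − 7000 = −1234 kJ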